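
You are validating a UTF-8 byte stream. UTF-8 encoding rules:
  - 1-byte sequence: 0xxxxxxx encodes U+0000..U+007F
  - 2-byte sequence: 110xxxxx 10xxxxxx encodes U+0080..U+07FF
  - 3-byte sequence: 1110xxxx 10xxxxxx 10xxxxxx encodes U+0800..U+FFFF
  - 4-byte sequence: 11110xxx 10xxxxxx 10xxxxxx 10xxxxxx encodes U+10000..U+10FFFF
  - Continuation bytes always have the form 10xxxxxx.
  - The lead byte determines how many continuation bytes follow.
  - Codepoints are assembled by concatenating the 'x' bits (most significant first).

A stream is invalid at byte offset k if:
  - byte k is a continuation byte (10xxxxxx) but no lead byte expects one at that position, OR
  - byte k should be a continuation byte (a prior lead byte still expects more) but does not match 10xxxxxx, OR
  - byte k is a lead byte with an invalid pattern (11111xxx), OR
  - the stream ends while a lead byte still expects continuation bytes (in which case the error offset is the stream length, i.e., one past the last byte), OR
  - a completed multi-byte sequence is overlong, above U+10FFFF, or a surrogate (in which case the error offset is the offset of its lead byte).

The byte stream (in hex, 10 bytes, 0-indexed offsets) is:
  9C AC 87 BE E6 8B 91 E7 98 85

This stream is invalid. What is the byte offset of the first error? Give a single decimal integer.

Answer: 0

Derivation:
Byte[0]=9C: INVALID lead byte (not 0xxx/110x/1110/11110)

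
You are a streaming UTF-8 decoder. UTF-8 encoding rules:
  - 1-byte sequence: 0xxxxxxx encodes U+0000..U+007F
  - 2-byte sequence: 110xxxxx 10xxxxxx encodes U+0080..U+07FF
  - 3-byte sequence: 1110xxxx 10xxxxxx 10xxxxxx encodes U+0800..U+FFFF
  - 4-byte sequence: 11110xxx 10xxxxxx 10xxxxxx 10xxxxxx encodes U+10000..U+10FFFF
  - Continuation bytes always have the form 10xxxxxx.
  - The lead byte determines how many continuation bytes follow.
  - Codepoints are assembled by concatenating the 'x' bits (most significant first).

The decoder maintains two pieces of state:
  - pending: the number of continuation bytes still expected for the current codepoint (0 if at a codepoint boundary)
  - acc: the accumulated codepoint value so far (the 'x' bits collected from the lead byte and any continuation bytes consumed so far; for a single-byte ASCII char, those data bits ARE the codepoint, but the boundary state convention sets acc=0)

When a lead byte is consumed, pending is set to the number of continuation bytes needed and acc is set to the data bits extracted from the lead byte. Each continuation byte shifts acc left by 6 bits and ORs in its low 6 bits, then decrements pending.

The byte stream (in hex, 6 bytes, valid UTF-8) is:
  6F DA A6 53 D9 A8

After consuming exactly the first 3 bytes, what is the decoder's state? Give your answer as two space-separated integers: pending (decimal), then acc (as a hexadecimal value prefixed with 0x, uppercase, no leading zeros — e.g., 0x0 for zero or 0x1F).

Byte[0]=6F: 1-byte. pending=0, acc=0x0
Byte[1]=DA: 2-byte lead. pending=1, acc=0x1A
Byte[2]=A6: continuation. acc=(acc<<6)|0x26=0x6A6, pending=0

Answer: 0 0x6A6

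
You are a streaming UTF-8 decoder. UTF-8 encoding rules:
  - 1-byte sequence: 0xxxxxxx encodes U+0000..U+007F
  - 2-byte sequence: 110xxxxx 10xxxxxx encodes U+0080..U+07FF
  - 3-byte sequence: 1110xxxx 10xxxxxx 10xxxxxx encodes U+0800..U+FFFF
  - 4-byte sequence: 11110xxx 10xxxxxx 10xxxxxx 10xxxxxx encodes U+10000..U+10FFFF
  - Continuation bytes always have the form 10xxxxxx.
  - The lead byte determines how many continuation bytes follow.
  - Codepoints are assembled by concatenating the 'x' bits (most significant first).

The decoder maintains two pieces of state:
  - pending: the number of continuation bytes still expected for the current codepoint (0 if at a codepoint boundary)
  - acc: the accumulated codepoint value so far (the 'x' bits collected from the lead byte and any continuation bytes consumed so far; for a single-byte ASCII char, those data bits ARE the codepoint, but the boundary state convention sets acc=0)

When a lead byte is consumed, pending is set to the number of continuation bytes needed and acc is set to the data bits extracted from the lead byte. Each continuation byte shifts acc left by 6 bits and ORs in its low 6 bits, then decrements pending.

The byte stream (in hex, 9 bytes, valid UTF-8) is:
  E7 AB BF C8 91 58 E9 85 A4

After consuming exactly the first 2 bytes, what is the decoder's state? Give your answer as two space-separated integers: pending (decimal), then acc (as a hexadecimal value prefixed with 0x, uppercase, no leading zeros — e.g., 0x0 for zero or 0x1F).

Byte[0]=E7: 3-byte lead. pending=2, acc=0x7
Byte[1]=AB: continuation. acc=(acc<<6)|0x2B=0x1EB, pending=1

Answer: 1 0x1EB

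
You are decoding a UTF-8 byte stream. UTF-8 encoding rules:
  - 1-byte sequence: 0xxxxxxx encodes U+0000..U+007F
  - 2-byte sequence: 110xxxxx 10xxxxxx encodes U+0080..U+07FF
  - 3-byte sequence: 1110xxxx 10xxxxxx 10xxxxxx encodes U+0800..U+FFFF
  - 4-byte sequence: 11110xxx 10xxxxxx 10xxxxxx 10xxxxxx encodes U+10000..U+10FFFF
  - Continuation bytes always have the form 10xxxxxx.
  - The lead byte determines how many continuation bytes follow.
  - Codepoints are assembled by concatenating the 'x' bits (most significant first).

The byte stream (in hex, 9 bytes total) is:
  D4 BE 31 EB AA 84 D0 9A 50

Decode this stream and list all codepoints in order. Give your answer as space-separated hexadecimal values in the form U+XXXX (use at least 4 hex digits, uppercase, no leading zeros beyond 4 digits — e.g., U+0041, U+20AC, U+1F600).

Byte[0]=D4: 2-byte lead, need 1 cont bytes. acc=0x14
Byte[1]=BE: continuation. acc=(acc<<6)|0x3E=0x53E
Completed: cp=U+053E (starts at byte 0)
Byte[2]=31: 1-byte ASCII. cp=U+0031
Byte[3]=EB: 3-byte lead, need 2 cont bytes. acc=0xB
Byte[4]=AA: continuation. acc=(acc<<6)|0x2A=0x2EA
Byte[5]=84: continuation. acc=(acc<<6)|0x04=0xBA84
Completed: cp=U+BA84 (starts at byte 3)
Byte[6]=D0: 2-byte lead, need 1 cont bytes. acc=0x10
Byte[7]=9A: continuation. acc=(acc<<6)|0x1A=0x41A
Completed: cp=U+041A (starts at byte 6)
Byte[8]=50: 1-byte ASCII. cp=U+0050

Answer: U+053E U+0031 U+BA84 U+041A U+0050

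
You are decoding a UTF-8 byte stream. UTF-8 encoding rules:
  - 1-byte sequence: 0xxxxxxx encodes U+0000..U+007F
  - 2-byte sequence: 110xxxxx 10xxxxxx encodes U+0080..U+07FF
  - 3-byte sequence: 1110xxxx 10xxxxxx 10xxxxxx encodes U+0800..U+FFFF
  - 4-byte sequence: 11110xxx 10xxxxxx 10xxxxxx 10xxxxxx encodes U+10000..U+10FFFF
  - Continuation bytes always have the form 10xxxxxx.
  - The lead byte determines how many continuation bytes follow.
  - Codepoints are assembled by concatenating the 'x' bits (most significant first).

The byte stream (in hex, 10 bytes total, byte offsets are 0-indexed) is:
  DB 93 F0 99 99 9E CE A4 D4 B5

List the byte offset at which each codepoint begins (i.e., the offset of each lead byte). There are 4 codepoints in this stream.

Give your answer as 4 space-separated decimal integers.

Byte[0]=DB: 2-byte lead, need 1 cont bytes. acc=0x1B
Byte[1]=93: continuation. acc=(acc<<6)|0x13=0x6D3
Completed: cp=U+06D3 (starts at byte 0)
Byte[2]=F0: 4-byte lead, need 3 cont bytes. acc=0x0
Byte[3]=99: continuation. acc=(acc<<6)|0x19=0x19
Byte[4]=99: continuation. acc=(acc<<6)|0x19=0x659
Byte[5]=9E: continuation. acc=(acc<<6)|0x1E=0x1965E
Completed: cp=U+1965E (starts at byte 2)
Byte[6]=CE: 2-byte lead, need 1 cont bytes. acc=0xE
Byte[7]=A4: continuation. acc=(acc<<6)|0x24=0x3A4
Completed: cp=U+03A4 (starts at byte 6)
Byte[8]=D4: 2-byte lead, need 1 cont bytes. acc=0x14
Byte[9]=B5: continuation. acc=(acc<<6)|0x35=0x535
Completed: cp=U+0535 (starts at byte 8)

Answer: 0 2 6 8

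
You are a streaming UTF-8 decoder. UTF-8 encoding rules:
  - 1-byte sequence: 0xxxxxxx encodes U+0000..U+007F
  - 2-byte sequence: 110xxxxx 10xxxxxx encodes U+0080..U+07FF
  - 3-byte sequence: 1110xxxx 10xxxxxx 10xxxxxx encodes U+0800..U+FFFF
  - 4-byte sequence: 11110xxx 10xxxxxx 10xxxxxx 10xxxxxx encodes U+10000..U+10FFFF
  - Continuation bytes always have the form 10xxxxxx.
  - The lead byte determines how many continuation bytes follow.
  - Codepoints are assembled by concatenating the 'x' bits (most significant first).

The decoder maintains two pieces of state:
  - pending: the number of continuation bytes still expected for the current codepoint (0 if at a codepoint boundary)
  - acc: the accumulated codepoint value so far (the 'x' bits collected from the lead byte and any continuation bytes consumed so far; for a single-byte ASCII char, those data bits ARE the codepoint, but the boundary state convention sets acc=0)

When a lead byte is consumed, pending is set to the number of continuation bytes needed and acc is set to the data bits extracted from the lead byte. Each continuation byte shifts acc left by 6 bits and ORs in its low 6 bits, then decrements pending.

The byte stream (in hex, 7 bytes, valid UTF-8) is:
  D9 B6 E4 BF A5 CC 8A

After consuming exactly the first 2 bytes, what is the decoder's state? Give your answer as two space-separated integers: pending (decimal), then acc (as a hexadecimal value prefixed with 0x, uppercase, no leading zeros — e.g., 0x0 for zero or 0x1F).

Answer: 0 0x676

Derivation:
Byte[0]=D9: 2-byte lead. pending=1, acc=0x19
Byte[1]=B6: continuation. acc=(acc<<6)|0x36=0x676, pending=0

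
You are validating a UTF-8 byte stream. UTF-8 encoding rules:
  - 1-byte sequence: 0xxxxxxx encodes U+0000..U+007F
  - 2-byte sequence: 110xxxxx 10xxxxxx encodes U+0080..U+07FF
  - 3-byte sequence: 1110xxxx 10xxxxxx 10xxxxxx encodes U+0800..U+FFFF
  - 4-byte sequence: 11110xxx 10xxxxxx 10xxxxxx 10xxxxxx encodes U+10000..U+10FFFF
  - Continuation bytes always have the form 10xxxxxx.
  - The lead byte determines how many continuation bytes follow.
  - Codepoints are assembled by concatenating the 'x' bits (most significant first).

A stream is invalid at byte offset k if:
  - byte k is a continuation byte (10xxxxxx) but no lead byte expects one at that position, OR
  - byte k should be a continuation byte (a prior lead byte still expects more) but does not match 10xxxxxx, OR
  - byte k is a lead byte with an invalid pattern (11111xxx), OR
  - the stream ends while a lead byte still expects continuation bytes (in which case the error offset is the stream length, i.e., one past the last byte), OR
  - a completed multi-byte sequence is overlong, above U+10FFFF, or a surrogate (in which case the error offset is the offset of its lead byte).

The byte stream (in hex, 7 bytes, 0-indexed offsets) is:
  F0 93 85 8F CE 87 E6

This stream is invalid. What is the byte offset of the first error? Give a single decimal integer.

Byte[0]=F0: 4-byte lead, need 3 cont bytes. acc=0x0
Byte[1]=93: continuation. acc=(acc<<6)|0x13=0x13
Byte[2]=85: continuation. acc=(acc<<6)|0x05=0x4C5
Byte[3]=8F: continuation. acc=(acc<<6)|0x0F=0x1314F
Completed: cp=U+1314F (starts at byte 0)
Byte[4]=CE: 2-byte lead, need 1 cont bytes. acc=0xE
Byte[5]=87: continuation. acc=(acc<<6)|0x07=0x387
Completed: cp=U+0387 (starts at byte 4)
Byte[6]=E6: 3-byte lead, need 2 cont bytes. acc=0x6
Byte[7]: stream ended, expected continuation. INVALID

Answer: 7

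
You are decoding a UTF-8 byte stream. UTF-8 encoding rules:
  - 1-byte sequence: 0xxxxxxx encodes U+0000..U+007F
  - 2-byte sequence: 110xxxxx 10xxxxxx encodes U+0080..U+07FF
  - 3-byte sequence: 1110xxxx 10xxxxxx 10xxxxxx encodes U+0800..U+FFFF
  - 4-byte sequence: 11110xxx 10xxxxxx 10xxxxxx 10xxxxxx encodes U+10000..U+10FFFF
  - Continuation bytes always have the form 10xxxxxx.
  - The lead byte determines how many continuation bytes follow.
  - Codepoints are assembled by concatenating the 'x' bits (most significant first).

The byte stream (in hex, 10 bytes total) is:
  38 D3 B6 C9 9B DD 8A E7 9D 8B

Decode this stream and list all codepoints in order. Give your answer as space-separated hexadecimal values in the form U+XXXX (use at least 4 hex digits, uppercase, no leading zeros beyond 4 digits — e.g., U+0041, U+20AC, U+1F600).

Answer: U+0038 U+04F6 U+025B U+074A U+774B

Derivation:
Byte[0]=38: 1-byte ASCII. cp=U+0038
Byte[1]=D3: 2-byte lead, need 1 cont bytes. acc=0x13
Byte[2]=B6: continuation. acc=(acc<<6)|0x36=0x4F6
Completed: cp=U+04F6 (starts at byte 1)
Byte[3]=C9: 2-byte lead, need 1 cont bytes. acc=0x9
Byte[4]=9B: continuation. acc=(acc<<6)|0x1B=0x25B
Completed: cp=U+025B (starts at byte 3)
Byte[5]=DD: 2-byte lead, need 1 cont bytes. acc=0x1D
Byte[6]=8A: continuation. acc=(acc<<6)|0x0A=0x74A
Completed: cp=U+074A (starts at byte 5)
Byte[7]=E7: 3-byte lead, need 2 cont bytes. acc=0x7
Byte[8]=9D: continuation. acc=(acc<<6)|0x1D=0x1DD
Byte[9]=8B: continuation. acc=(acc<<6)|0x0B=0x774B
Completed: cp=U+774B (starts at byte 7)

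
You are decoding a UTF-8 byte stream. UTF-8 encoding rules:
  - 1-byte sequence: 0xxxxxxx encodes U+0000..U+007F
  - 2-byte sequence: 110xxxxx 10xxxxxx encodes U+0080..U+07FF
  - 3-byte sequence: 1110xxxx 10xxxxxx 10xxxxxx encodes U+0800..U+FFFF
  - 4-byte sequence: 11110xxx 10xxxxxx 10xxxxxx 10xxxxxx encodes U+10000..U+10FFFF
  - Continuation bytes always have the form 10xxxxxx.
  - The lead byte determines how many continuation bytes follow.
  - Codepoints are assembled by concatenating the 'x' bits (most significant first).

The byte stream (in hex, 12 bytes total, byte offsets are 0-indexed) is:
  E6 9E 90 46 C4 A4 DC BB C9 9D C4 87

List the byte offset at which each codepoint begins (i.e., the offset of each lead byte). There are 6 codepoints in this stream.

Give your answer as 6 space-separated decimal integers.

Answer: 0 3 4 6 8 10

Derivation:
Byte[0]=E6: 3-byte lead, need 2 cont bytes. acc=0x6
Byte[1]=9E: continuation. acc=(acc<<6)|0x1E=0x19E
Byte[2]=90: continuation. acc=(acc<<6)|0x10=0x6790
Completed: cp=U+6790 (starts at byte 0)
Byte[3]=46: 1-byte ASCII. cp=U+0046
Byte[4]=C4: 2-byte lead, need 1 cont bytes. acc=0x4
Byte[5]=A4: continuation. acc=(acc<<6)|0x24=0x124
Completed: cp=U+0124 (starts at byte 4)
Byte[6]=DC: 2-byte lead, need 1 cont bytes. acc=0x1C
Byte[7]=BB: continuation. acc=(acc<<6)|0x3B=0x73B
Completed: cp=U+073B (starts at byte 6)
Byte[8]=C9: 2-byte lead, need 1 cont bytes. acc=0x9
Byte[9]=9D: continuation. acc=(acc<<6)|0x1D=0x25D
Completed: cp=U+025D (starts at byte 8)
Byte[10]=C4: 2-byte lead, need 1 cont bytes. acc=0x4
Byte[11]=87: continuation. acc=(acc<<6)|0x07=0x107
Completed: cp=U+0107 (starts at byte 10)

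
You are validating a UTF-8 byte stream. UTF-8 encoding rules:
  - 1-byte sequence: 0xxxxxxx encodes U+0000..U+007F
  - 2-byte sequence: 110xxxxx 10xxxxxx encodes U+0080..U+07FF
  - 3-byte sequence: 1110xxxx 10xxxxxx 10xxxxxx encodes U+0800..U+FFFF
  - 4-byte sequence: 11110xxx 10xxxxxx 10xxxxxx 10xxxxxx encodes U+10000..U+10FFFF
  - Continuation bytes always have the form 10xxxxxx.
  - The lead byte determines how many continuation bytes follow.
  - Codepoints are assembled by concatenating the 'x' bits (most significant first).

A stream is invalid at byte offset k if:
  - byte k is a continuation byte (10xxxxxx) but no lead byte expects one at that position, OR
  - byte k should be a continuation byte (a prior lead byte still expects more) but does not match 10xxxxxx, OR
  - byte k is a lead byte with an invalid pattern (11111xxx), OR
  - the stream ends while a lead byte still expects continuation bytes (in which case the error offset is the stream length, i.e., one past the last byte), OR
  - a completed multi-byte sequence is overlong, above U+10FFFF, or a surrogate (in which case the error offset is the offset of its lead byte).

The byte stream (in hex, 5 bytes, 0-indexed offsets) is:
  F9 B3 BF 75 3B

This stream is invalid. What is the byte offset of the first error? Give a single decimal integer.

Answer: 0

Derivation:
Byte[0]=F9: INVALID lead byte (not 0xxx/110x/1110/11110)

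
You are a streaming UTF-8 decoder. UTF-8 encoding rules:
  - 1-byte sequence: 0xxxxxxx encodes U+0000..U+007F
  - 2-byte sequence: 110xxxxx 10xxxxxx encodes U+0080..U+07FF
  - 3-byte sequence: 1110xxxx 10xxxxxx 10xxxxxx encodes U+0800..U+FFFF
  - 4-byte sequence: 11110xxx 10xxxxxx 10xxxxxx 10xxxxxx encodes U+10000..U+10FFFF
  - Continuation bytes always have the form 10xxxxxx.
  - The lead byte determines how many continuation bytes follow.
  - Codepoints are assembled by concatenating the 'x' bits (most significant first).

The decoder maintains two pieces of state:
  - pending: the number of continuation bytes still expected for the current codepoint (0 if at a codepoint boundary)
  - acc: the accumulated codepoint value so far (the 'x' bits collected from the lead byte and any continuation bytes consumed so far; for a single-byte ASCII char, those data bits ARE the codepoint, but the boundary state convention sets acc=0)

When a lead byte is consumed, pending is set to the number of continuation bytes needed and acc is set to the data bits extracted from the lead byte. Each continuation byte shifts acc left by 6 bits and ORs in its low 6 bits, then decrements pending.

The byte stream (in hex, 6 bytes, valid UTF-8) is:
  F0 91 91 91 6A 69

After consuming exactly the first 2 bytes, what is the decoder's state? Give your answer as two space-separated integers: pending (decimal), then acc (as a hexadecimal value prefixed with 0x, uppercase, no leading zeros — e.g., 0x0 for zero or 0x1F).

Answer: 2 0x11

Derivation:
Byte[0]=F0: 4-byte lead. pending=3, acc=0x0
Byte[1]=91: continuation. acc=(acc<<6)|0x11=0x11, pending=2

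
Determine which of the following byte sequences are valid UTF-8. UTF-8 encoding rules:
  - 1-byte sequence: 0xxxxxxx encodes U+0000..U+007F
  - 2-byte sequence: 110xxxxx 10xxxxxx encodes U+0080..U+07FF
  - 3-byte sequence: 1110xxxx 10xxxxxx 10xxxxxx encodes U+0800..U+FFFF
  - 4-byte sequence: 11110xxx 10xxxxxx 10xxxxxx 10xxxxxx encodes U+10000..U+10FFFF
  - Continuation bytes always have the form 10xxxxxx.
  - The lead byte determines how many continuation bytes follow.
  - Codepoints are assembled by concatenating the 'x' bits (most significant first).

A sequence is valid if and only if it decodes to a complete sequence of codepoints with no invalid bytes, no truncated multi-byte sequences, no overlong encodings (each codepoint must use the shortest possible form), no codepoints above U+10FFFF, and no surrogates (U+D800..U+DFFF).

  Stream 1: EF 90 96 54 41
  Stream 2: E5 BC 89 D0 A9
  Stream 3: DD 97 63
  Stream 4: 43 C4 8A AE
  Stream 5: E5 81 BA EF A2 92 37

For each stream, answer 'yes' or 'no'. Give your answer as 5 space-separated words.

Stream 1: decodes cleanly. VALID
Stream 2: decodes cleanly. VALID
Stream 3: decodes cleanly. VALID
Stream 4: error at byte offset 3. INVALID
Stream 5: decodes cleanly. VALID

Answer: yes yes yes no yes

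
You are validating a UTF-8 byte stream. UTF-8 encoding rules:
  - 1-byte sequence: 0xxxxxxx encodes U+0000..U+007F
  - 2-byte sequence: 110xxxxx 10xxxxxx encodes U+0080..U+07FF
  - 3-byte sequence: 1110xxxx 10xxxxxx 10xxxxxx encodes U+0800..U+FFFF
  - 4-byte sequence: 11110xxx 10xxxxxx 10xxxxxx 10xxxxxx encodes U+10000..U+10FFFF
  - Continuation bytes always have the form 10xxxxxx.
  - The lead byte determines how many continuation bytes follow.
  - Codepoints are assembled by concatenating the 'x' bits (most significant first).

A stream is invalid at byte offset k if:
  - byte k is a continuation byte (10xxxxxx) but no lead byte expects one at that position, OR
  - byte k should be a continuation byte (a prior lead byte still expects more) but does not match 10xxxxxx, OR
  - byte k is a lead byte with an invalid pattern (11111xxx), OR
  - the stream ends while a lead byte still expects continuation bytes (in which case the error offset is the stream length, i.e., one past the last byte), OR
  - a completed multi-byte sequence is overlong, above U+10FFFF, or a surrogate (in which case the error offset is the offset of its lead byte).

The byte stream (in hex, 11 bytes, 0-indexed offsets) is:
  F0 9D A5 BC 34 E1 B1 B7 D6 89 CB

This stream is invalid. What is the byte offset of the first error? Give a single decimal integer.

Answer: 11

Derivation:
Byte[0]=F0: 4-byte lead, need 3 cont bytes. acc=0x0
Byte[1]=9D: continuation. acc=(acc<<6)|0x1D=0x1D
Byte[2]=A5: continuation. acc=(acc<<6)|0x25=0x765
Byte[3]=BC: continuation. acc=(acc<<6)|0x3C=0x1D97C
Completed: cp=U+1D97C (starts at byte 0)
Byte[4]=34: 1-byte ASCII. cp=U+0034
Byte[5]=E1: 3-byte lead, need 2 cont bytes. acc=0x1
Byte[6]=B1: continuation. acc=(acc<<6)|0x31=0x71
Byte[7]=B7: continuation. acc=(acc<<6)|0x37=0x1C77
Completed: cp=U+1C77 (starts at byte 5)
Byte[8]=D6: 2-byte lead, need 1 cont bytes. acc=0x16
Byte[9]=89: continuation. acc=(acc<<6)|0x09=0x589
Completed: cp=U+0589 (starts at byte 8)
Byte[10]=CB: 2-byte lead, need 1 cont bytes. acc=0xB
Byte[11]: stream ended, expected continuation. INVALID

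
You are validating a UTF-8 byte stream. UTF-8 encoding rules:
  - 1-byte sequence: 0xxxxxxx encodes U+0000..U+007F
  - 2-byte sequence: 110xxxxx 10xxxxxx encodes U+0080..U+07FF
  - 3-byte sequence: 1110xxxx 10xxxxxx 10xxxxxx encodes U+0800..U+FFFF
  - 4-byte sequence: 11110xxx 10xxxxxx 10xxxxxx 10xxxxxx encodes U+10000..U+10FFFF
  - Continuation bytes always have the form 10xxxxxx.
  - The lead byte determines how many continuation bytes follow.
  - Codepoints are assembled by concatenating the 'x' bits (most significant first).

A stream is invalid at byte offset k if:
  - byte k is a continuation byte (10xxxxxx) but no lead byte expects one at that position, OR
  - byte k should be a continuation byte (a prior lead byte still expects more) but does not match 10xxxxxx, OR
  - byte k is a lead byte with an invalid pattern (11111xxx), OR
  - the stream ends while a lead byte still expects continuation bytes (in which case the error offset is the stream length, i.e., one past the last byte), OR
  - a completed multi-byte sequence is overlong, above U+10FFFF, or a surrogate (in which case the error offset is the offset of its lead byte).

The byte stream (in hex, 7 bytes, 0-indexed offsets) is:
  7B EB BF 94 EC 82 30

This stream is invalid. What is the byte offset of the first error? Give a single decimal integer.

Byte[0]=7B: 1-byte ASCII. cp=U+007B
Byte[1]=EB: 3-byte lead, need 2 cont bytes. acc=0xB
Byte[2]=BF: continuation. acc=(acc<<6)|0x3F=0x2FF
Byte[3]=94: continuation. acc=(acc<<6)|0x14=0xBFD4
Completed: cp=U+BFD4 (starts at byte 1)
Byte[4]=EC: 3-byte lead, need 2 cont bytes. acc=0xC
Byte[5]=82: continuation. acc=(acc<<6)|0x02=0x302
Byte[6]=30: expected 10xxxxxx continuation. INVALID

Answer: 6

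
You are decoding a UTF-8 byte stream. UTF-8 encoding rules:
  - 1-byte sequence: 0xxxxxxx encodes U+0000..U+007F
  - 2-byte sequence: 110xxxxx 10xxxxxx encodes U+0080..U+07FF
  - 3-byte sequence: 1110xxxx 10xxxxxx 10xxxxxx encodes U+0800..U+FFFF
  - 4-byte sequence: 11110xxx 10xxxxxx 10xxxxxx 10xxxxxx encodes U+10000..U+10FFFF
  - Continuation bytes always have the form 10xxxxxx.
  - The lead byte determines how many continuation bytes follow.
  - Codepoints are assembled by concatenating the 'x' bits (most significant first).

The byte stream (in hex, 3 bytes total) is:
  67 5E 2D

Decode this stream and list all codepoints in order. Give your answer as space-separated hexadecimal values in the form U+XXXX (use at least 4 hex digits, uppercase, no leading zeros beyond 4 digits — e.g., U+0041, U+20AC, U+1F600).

Byte[0]=67: 1-byte ASCII. cp=U+0067
Byte[1]=5E: 1-byte ASCII. cp=U+005E
Byte[2]=2D: 1-byte ASCII. cp=U+002D

Answer: U+0067 U+005E U+002D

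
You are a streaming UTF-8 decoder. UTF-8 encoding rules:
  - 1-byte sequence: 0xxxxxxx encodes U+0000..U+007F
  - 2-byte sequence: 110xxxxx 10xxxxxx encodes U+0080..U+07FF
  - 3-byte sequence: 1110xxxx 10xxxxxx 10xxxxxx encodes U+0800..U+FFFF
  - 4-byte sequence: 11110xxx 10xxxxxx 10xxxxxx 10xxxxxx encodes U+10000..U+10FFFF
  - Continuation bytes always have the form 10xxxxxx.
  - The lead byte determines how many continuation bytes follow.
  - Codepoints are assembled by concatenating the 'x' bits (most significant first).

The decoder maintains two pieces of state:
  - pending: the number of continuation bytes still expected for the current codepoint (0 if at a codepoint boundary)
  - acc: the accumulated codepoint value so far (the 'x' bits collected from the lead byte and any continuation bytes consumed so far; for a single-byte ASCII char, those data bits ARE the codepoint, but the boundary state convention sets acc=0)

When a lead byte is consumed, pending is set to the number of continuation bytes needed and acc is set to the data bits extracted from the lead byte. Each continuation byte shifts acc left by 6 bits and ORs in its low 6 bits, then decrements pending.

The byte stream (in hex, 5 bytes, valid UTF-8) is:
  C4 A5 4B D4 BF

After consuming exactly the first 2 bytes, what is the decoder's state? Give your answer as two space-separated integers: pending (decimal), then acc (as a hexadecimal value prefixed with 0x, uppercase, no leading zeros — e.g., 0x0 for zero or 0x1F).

Byte[0]=C4: 2-byte lead. pending=1, acc=0x4
Byte[1]=A5: continuation. acc=(acc<<6)|0x25=0x125, pending=0

Answer: 0 0x125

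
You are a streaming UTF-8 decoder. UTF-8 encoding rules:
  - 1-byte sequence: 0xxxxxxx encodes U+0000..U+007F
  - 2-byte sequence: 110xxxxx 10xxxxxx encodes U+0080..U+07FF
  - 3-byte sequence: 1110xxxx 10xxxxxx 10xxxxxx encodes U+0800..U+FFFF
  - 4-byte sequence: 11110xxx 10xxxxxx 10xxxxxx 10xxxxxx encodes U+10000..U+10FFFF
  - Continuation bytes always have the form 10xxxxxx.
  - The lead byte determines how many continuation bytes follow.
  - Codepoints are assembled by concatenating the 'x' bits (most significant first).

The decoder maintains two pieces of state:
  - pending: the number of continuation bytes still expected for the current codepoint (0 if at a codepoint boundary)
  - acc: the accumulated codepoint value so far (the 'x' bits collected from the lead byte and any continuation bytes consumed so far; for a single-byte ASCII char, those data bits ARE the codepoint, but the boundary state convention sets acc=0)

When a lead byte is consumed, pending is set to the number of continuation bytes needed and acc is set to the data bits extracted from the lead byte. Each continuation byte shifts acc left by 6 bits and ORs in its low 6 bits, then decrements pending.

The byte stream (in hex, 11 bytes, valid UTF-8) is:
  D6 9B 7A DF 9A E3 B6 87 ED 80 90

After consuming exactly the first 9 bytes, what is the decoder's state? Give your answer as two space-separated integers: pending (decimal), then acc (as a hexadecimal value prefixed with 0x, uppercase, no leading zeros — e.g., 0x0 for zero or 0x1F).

Answer: 2 0xD

Derivation:
Byte[0]=D6: 2-byte lead. pending=1, acc=0x16
Byte[1]=9B: continuation. acc=(acc<<6)|0x1B=0x59B, pending=0
Byte[2]=7A: 1-byte. pending=0, acc=0x0
Byte[3]=DF: 2-byte lead. pending=1, acc=0x1F
Byte[4]=9A: continuation. acc=(acc<<6)|0x1A=0x7DA, pending=0
Byte[5]=E3: 3-byte lead. pending=2, acc=0x3
Byte[6]=B6: continuation. acc=(acc<<6)|0x36=0xF6, pending=1
Byte[7]=87: continuation. acc=(acc<<6)|0x07=0x3D87, pending=0
Byte[8]=ED: 3-byte lead. pending=2, acc=0xD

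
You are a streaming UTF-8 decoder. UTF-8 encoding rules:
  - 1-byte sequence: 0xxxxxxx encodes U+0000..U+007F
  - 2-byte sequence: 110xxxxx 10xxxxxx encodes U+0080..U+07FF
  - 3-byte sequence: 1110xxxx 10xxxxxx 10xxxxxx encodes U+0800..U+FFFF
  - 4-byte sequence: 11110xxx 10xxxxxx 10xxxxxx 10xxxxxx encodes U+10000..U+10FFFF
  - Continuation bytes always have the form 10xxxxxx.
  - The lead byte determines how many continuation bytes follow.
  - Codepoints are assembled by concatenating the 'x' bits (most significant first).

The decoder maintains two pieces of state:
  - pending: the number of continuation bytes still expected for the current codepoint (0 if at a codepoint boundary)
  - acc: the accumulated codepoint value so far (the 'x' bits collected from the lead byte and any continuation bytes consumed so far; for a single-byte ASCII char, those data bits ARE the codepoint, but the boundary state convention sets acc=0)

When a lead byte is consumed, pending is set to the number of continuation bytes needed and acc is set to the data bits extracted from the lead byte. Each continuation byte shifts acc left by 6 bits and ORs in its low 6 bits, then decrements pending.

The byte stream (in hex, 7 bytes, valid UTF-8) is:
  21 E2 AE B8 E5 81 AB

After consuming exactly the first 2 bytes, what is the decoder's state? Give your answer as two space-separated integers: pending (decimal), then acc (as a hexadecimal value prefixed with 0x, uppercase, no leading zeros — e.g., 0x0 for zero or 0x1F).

Answer: 2 0x2

Derivation:
Byte[0]=21: 1-byte. pending=0, acc=0x0
Byte[1]=E2: 3-byte lead. pending=2, acc=0x2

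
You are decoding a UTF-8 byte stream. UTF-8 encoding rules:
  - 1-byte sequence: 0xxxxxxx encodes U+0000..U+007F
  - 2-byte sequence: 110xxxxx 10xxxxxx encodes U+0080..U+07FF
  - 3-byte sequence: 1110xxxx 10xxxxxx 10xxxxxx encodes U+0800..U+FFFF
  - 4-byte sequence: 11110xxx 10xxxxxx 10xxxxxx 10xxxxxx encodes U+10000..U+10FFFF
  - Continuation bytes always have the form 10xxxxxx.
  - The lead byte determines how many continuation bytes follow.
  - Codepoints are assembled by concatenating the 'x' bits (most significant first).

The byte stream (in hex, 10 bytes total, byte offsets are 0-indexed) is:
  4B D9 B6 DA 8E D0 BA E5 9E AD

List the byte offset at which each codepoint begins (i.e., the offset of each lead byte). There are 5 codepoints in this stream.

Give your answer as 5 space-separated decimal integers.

Answer: 0 1 3 5 7

Derivation:
Byte[0]=4B: 1-byte ASCII. cp=U+004B
Byte[1]=D9: 2-byte lead, need 1 cont bytes. acc=0x19
Byte[2]=B6: continuation. acc=(acc<<6)|0x36=0x676
Completed: cp=U+0676 (starts at byte 1)
Byte[3]=DA: 2-byte lead, need 1 cont bytes. acc=0x1A
Byte[4]=8E: continuation. acc=(acc<<6)|0x0E=0x68E
Completed: cp=U+068E (starts at byte 3)
Byte[5]=D0: 2-byte lead, need 1 cont bytes. acc=0x10
Byte[6]=BA: continuation. acc=(acc<<6)|0x3A=0x43A
Completed: cp=U+043A (starts at byte 5)
Byte[7]=E5: 3-byte lead, need 2 cont bytes. acc=0x5
Byte[8]=9E: continuation. acc=(acc<<6)|0x1E=0x15E
Byte[9]=AD: continuation. acc=(acc<<6)|0x2D=0x57AD
Completed: cp=U+57AD (starts at byte 7)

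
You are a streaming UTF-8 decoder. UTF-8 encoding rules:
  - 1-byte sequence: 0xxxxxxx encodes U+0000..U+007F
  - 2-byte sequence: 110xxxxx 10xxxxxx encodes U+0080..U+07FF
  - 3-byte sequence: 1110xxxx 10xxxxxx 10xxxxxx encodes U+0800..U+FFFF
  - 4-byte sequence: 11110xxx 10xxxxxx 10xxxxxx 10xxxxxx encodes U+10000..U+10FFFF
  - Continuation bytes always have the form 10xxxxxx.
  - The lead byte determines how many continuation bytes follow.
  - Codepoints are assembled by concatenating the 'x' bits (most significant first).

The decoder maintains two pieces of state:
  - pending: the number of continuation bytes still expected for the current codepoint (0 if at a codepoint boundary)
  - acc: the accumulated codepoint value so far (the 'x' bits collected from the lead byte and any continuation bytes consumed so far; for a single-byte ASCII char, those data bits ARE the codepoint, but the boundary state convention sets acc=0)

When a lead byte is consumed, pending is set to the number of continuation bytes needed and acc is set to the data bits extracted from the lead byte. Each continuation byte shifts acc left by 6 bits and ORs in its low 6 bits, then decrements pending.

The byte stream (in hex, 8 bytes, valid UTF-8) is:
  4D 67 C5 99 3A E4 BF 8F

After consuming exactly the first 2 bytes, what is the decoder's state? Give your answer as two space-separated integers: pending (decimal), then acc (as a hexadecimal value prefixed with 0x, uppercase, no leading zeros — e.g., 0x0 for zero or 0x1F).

Byte[0]=4D: 1-byte. pending=0, acc=0x0
Byte[1]=67: 1-byte. pending=0, acc=0x0

Answer: 0 0x0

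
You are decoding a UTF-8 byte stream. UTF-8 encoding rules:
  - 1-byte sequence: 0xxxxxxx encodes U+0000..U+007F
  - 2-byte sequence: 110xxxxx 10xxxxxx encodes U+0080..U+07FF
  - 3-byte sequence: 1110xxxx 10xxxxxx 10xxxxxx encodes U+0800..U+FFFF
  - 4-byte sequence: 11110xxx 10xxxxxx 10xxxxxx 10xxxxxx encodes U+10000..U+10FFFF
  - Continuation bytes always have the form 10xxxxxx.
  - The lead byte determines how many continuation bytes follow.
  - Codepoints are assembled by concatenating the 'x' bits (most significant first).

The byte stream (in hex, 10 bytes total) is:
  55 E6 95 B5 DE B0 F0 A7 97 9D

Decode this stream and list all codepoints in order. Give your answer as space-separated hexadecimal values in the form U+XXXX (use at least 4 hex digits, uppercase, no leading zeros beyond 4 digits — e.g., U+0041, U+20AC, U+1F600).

Answer: U+0055 U+6575 U+07B0 U+275DD

Derivation:
Byte[0]=55: 1-byte ASCII. cp=U+0055
Byte[1]=E6: 3-byte lead, need 2 cont bytes. acc=0x6
Byte[2]=95: continuation. acc=(acc<<6)|0x15=0x195
Byte[3]=B5: continuation. acc=(acc<<6)|0x35=0x6575
Completed: cp=U+6575 (starts at byte 1)
Byte[4]=DE: 2-byte lead, need 1 cont bytes. acc=0x1E
Byte[5]=B0: continuation. acc=(acc<<6)|0x30=0x7B0
Completed: cp=U+07B0 (starts at byte 4)
Byte[6]=F0: 4-byte lead, need 3 cont bytes. acc=0x0
Byte[7]=A7: continuation. acc=(acc<<6)|0x27=0x27
Byte[8]=97: continuation. acc=(acc<<6)|0x17=0x9D7
Byte[9]=9D: continuation. acc=(acc<<6)|0x1D=0x275DD
Completed: cp=U+275DD (starts at byte 6)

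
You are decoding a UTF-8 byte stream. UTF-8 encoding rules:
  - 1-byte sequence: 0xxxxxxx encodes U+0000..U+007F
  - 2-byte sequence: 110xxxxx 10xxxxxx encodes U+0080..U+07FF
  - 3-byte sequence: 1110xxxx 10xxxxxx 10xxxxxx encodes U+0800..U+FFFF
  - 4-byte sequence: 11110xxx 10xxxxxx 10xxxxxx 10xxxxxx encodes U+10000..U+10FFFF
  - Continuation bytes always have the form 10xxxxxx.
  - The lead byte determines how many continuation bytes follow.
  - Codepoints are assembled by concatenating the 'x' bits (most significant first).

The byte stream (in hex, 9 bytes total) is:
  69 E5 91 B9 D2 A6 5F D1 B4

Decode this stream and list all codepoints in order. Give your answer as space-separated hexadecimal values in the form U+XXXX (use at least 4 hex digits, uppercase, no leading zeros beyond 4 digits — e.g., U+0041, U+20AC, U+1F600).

Answer: U+0069 U+5479 U+04A6 U+005F U+0474

Derivation:
Byte[0]=69: 1-byte ASCII. cp=U+0069
Byte[1]=E5: 3-byte lead, need 2 cont bytes. acc=0x5
Byte[2]=91: continuation. acc=(acc<<6)|0x11=0x151
Byte[3]=B9: continuation. acc=(acc<<6)|0x39=0x5479
Completed: cp=U+5479 (starts at byte 1)
Byte[4]=D2: 2-byte lead, need 1 cont bytes. acc=0x12
Byte[5]=A6: continuation. acc=(acc<<6)|0x26=0x4A6
Completed: cp=U+04A6 (starts at byte 4)
Byte[6]=5F: 1-byte ASCII. cp=U+005F
Byte[7]=D1: 2-byte lead, need 1 cont bytes. acc=0x11
Byte[8]=B4: continuation. acc=(acc<<6)|0x34=0x474
Completed: cp=U+0474 (starts at byte 7)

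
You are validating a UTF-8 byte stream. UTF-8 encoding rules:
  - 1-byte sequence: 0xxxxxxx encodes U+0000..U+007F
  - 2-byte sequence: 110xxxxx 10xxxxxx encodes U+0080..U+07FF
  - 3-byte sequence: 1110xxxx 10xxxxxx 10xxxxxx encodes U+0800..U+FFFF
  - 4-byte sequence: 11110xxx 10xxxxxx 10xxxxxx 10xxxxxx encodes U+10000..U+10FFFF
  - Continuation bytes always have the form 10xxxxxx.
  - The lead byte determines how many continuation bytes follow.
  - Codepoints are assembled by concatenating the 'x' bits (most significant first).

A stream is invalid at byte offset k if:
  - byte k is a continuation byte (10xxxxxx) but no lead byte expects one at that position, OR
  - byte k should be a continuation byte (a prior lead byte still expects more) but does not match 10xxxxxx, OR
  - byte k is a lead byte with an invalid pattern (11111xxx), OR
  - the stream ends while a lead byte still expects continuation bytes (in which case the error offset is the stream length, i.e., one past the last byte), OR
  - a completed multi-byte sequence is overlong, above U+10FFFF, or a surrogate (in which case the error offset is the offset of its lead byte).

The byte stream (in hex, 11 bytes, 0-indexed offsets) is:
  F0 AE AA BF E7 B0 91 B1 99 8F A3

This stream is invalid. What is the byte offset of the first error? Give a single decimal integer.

Byte[0]=F0: 4-byte lead, need 3 cont bytes. acc=0x0
Byte[1]=AE: continuation. acc=(acc<<6)|0x2E=0x2E
Byte[2]=AA: continuation. acc=(acc<<6)|0x2A=0xBAA
Byte[3]=BF: continuation. acc=(acc<<6)|0x3F=0x2EABF
Completed: cp=U+2EABF (starts at byte 0)
Byte[4]=E7: 3-byte lead, need 2 cont bytes. acc=0x7
Byte[5]=B0: continuation. acc=(acc<<6)|0x30=0x1F0
Byte[6]=91: continuation. acc=(acc<<6)|0x11=0x7C11
Completed: cp=U+7C11 (starts at byte 4)
Byte[7]=B1: INVALID lead byte (not 0xxx/110x/1110/11110)

Answer: 7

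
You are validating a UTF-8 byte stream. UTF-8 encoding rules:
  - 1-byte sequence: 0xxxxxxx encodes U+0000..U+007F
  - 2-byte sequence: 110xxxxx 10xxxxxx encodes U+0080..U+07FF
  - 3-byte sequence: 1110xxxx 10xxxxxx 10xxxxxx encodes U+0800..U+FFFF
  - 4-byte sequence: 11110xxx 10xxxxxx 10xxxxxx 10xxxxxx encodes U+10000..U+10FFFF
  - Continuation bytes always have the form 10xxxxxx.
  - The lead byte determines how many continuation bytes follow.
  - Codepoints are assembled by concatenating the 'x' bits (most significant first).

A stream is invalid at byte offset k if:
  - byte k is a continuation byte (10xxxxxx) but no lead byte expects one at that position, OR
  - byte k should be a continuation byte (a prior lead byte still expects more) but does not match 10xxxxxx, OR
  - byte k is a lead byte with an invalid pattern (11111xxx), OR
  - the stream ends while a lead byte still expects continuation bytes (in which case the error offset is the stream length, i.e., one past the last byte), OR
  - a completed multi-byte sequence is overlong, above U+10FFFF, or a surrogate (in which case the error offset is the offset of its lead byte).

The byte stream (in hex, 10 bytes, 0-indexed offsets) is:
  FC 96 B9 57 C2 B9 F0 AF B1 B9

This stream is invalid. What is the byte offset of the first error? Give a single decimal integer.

Answer: 0

Derivation:
Byte[0]=FC: INVALID lead byte (not 0xxx/110x/1110/11110)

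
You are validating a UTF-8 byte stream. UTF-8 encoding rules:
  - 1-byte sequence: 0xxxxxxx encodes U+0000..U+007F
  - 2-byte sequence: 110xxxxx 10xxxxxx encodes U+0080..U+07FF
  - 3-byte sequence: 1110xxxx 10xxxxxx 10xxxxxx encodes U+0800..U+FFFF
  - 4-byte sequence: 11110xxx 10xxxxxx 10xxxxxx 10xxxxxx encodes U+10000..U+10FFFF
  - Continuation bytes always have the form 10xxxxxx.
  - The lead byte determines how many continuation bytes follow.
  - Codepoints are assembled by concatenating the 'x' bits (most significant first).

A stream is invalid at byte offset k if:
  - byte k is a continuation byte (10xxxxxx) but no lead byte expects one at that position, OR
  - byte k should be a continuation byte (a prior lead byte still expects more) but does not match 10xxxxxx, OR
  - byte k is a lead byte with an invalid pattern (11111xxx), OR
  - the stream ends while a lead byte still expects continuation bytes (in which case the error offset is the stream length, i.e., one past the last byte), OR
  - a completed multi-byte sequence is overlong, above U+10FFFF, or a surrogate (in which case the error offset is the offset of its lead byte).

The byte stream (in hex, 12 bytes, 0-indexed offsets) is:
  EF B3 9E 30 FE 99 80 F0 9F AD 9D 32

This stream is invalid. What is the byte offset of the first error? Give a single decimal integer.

Answer: 4

Derivation:
Byte[0]=EF: 3-byte lead, need 2 cont bytes. acc=0xF
Byte[1]=B3: continuation. acc=(acc<<6)|0x33=0x3F3
Byte[2]=9E: continuation. acc=(acc<<6)|0x1E=0xFCDE
Completed: cp=U+FCDE (starts at byte 0)
Byte[3]=30: 1-byte ASCII. cp=U+0030
Byte[4]=FE: INVALID lead byte (not 0xxx/110x/1110/11110)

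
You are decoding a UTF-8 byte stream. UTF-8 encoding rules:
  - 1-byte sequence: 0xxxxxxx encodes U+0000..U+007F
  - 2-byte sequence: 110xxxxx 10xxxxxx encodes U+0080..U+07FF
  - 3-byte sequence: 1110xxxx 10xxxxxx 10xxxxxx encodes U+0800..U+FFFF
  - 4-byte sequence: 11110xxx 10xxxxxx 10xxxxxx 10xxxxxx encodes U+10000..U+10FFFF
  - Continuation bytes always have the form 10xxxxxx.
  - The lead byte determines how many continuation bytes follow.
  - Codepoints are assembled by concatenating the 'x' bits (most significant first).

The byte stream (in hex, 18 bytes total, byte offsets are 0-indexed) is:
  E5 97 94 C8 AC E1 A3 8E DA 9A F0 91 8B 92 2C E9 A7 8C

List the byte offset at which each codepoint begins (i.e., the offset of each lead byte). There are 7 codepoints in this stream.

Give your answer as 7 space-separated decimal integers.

Answer: 0 3 5 8 10 14 15

Derivation:
Byte[0]=E5: 3-byte lead, need 2 cont bytes. acc=0x5
Byte[1]=97: continuation. acc=(acc<<6)|0x17=0x157
Byte[2]=94: continuation. acc=(acc<<6)|0x14=0x55D4
Completed: cp=U+55D4 (starts at byte 0)
Byte[3]=C8: 2-byte lead, need 1 cont bytes. acc=0x8
Byte[4]=AC: continuation. acc=(acc<<6)|0x2C=0x22C
Completed: cp=U+022C (starts at byte 3)
Byte[5]=E1: 3-byte lead, need 2 cont bytes. acc=0x1
Byte[6]=A3: continuation. acc=(acc<<6)|0x23=0x63
Byte[7]=8E: continuation. acc=(acc<<6)|0x0E=0x18CE
Completed: cp=U+18CE (starts at byte 5)
Byte[8]=DA: 2-byte lead, need 1 cont bytes. acc=0x1A
Byte[9]=9A: continuation. acc=(acc<<6)|0x1A=0x69A
Completed: cp=U+069A (starts at byte 8)
Byte[10]=F0: 4-byte lead, need 3 cont bytes. acc=0x0
Byte[11]=91: continuation. acc=(acc<<6)|0x11=0x11
Byte[12]=8B: continuation. acc=(acc<<6)|0x0B=0x44B
Byte[13]=92: continuation. acc=(acc<<6)|0x12=0x112D2
Completed: cp=U+112D2 (starts at byte 10)
Byte[14]=2C: 1-byte ASCII. cp=U+002C
Byte[15]=E9: 3-byte lead, need 2 cont bytes. acc=0x9
Byte[16]=A7: continuation. acc=(acc<<6)|0x27=0x267
Byte[17]=8C: continuation. acc=(acc<<6)|0x0C=0x99CC
Completed: cp=U+99CC (starts at byte 15)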